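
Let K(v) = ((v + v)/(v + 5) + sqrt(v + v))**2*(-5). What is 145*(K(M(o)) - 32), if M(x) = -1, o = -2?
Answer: -13485/4 + 725*I*sqrt(2) ≈ -3371.3 + 1025.3*I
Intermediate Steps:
K(v) = -5*(sqrt(2)*sqrt(v) + 2*v/(5 + v))**2 (K(v) = ((2*v)/(5 + v) + sqrt(2*v))**2*(-5) = (2*v/(5 + v) + sqrt(2)*sqrt(v))**2*(-5) = (sqrt(2)*sqrt(v) + 2*v/(5 + v))**2*(-5) = -5*(sqrt(2)*sqrt(v) + 2*v/(5 + v))**2)
145*(K(M(o)) - 32) = 145*(-5*(2*(-1) + sqrt(2)*(-1)**(3/2) + 5*sqrt(2)*sqrt(-1))**2/(5 - 1)**2 - 32) = 145*(-5*(-2 + sqrt(2)*(-I) + 5*sqrt(2)*I)**2/4**2 - 32) = 145*(-5*1/16*(-2 - I*sqrt(2) + 5*I*sqrt(2))**2 - 32) = 145*(-5*1/16*(-2 + 4*I*sqrt(2))**2 - 32) = 145*(-5*(-2 + 4*I*sqrt(2))**2/16 - 32) = 145*(-32 - 5*(-2 + 4*I*sqrt(2))**2/16) = -4640 - 725*(-2 + 4*I*sqrt(2))**2/16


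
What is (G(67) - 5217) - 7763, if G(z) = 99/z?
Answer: -869561/67 ≈ -12979.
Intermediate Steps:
(G(67) - 5217) - 7763 = (99/67 - 5217) - 7763 = -349440/67 - 7763 = -869561/67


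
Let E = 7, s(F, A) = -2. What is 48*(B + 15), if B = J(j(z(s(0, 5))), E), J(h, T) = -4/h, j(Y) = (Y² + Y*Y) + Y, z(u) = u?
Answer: 688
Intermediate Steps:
j(Y) = Y + 2*Y² (j(Y) = (Y² + Y²) + Y = 2*Y² + Y = Y + 2*Y²)
B = -⅔ (B = -4*(-1/(2*(1 + 2*(-2)))) = -4*(-1/(2*(1 - 4))) = -4/((-2*(-3))) = -4/6 = -4*⅙ = -⅔ ≈ -0.66667)
48*(B + 15) = 48*(-⅔ + 15) = 48*(43/3) = 688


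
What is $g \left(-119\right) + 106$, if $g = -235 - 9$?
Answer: $29142$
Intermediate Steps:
$g = -244$ ($g = -235 - 9 = -244$)
$g \left(-119\right) + 106 = \left(-244\right) \left(-119\right) + 106 = 29036 + 106 = 29142$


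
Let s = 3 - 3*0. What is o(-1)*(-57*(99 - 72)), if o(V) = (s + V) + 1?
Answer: -4617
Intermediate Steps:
s = 3 (s = 3 + 0 = 3)
o(V) = 4 + V (o(V) = (3 + V) + 1 = 4 + V)
o(-1)*(-57*(99 - 72)) = (4 - 1)*(-57*(99 - 72)) = 3*(-57*27) = 3*(-1539) = -4617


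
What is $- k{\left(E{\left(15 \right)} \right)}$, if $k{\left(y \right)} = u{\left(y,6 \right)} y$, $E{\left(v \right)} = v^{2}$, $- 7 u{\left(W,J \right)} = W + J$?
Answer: $7425$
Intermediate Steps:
$u{\left(W,J \right)} = - \frac{J}{7} - \frac{W}{7}$ ($u{\left(W,J \right)} = - \frac{W + J}{7} = - \frac{J + W}{7} = - \frac{J}{7} - \frac{W}{7}$)
$k{\left(y \right)} = y \left(- \frac{6}{7} - \frac{y}{7}\right)$ ($k{\left(y \right)} = \left(\left(- \frac{1}{7}\right) 6 - \frac{y}{7}\right) y = \left(- \frac{6}{7} - \frac{y}{7}\right) y = y \left(- \frac{6}{7} - \frac{y}{7}\right)$)
$- k{\left(E{\left(15 \right)} \right)} = - \frac{\left(-1\right) 15^{2} \left(6 + 15^{2}\right)}{7} = - \frac{\left(-1\right) 225 \left(6 + 225\right)}{7} = - \frac{\left(-1\right) 225 \cdot 231}{7} = \left(-1\right) \left(-7425\right) = 7425$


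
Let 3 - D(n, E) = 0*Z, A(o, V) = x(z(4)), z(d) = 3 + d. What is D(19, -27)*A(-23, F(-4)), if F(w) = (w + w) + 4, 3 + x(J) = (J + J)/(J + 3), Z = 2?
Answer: -24/5 ≈ -4.8000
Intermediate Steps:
x(J) = -3 + 2*J/(3 + J) (x(J) = -3 + (J + J)/(J + 3) = -3 + (2*J)/(3 + J) = -3 + 2*J/(3 + J))
F(w) = 4 + 2*w (F(w) = 2*w + 4 = 4 + 2*w)
A(o, V) = -8/5 (A(o, V) = (-9 - (3 + 4))/(3 + (3 + 4)) = (-9 - 1*7)/(3 + 7) = (-9 - 7)/10 = (⅒)*(-16) = -8/5)
D(n, E) = 3 (D(n, E) = 3 - 0*2 = 3 - 1*0 = 3 + 0 = 3)
D(19, -27)*A(-23, F(-4)) = 3*(-8/5) = -24/5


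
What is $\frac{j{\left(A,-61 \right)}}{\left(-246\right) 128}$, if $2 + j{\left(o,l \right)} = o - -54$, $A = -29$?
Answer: $- \frac{23}{31488} \approx -0.00073044$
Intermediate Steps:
$j{\left(o,l \right)} = 52 + o$ ($j{\left(o,l \right)} = -2 + \left(o - -54\right) = -2 + \left(o + 54\right) = -2 + \left(54 + o\right) = 52 + o$)
$\frac{j{\left(A,-61 \right)}}{\left(-246\right) 128} = \frac{52 - 29}{\left(-246\right) 128} = \frac{23}{-31488} = 23 \left(- \frac{1}{31488}\right) = - \frac{23}{31488}$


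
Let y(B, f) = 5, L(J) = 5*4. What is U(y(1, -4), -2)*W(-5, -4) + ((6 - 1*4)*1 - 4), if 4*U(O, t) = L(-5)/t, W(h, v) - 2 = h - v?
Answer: -9/2 ≈ -4.5000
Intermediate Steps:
L(J) = 20
W(h, v) = 2 + h - v (W(h, v) = 2 + (h - v) = 2 + h - v)
U(O, t) = 5/t (U(O, t) = (20/t)/4 = 5/t)
U(y(1, -4), -2)*W(-5, -4) + ((6 - 1*4)*1 - 4) = (5/(-2))*(2 - 5 - 1*(-4)) + ((6 - 1*4)*1 - 4) = (5*(-½))*(2 - 5 + 4) + ((6 - 4)*1 - 4) = -5/2*1 + (2*1 - 4) = -5/2 + (2 - 4) = -5/2 - 2 = -9/2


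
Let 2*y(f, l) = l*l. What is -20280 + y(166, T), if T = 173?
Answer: -10631/2 ≈ -5315.5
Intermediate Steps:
y(f, l) = l²/2 (y(f, l) = (l*l)/2 = l²/2)
-20280 + y(166, T) = -20280 + (½)*173² = -20280 + (½)*29929 = -20280 + 29929/2 = -10631/2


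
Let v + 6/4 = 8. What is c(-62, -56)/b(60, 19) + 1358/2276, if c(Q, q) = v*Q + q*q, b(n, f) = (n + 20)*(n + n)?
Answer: 1604759/1820800 ≈ 0.88135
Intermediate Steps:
v = 13/2 (v = -3/2 + 8 = 13/2 ≈ 6.5000)
b(n, f) = 2*n*(20 + n) (b(n, f) = (20 + n)*(2*n) = 2*n*(20 + n))
c(Q, q) = q**2 + 13*Q/2 (c(Q, q) = 13*Q/2 + q*q = 13*Q/2 + q**2 = q**2 + 13*Q/2)
c(-62, -56)/b(60, 19) + 1358/2276 = ((-56)**2 + (13/2)*(-62))/((2*60*(20 + 60))) + 1358/2276 = (3136 - 403)/((2*60*80)) + 1358*(1/2276) = 2733/9600 + 679/1138 = 2733*(1/9600) + 679/1138 = 911/3200 + 679/1138 = 1604759/1820800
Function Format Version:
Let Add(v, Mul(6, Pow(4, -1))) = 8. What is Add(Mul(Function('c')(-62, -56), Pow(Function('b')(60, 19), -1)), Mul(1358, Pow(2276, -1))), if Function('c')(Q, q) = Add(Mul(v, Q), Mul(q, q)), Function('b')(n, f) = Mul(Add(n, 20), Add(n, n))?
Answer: Rational(1604759, 1820800) ≈ 0.88135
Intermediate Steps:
v = Rational(13, 2) (v = Add(Rational(-3, 2), 8) = Rational(13, 2) ≈ 6.5000)
Function('b')(n, f) = Mul(2, n, Add(20, n)) (Function('b')(n, f) = Mul(Add(20, n), Mul(2, n)) = Mul(2, n, Add(20, n)))
Function('c')(Q, q) = Add(Pow(q, 2), Mul(Rational(13, 2), Q)) (Function('c')(Q, q) = Add(Mul(Rational(13, 2), Q), Mul(q, q)) = Add(Mul(Rational(13, 2), Q), Pow(q, 2)) = Add(Pow(q, 2), Mul(Rational(13, 2), Q)))
Add(Mul(Function('c')(-62, -56), Pow(Function('b')(60, 19), -1)), Mul(1358, Pow(2276, -1))) = Add(Mul(Add(Pow(-56, 2), Mul(Rational(13, 2), -62)), Pow(Mul(2, 60, Add(20, 60)), -1)), Mul(1358, Pow(2276, -1))) = Add(Mul(Add(3136, -403), Pow(Mul(2, 60, 80), -1)), Mul(1358, Rational(1, 2276))) = Add(Mul(2733, Pow(9600, -1)), Rational(679, 1138)) = Add(Mul(2733, Rational(1, 9600)), Rational(679, 1138)) = Add(Rational(911, 3200), Rational(679, 1138)) = Rational(1604759, 1820800)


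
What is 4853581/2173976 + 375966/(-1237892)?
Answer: 1297717007609/672786874648 ≈ 1.9289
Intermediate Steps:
4853581/2173976 + 375966/(-1237892) = 4853581*(1/2173976) + 375966*(-1/1237892) = 4853581/2173976 - 187983/618946 = 1297717007609/672786874648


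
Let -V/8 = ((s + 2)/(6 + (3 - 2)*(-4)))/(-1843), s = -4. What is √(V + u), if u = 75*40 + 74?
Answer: 3*√1160142698/1843 ≈ 55.444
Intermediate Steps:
V = -8/1843 (V = -8*(-4 + 2)/(6 + (3 - 2)*(-4))/(-1843) = -8*(-2/(6 + 1*(-4)))*(-1)/1843 = -8*(-2/(6 - 4))*(-1)/1843 = -8*(-2/2)*(-1)/1843 = -8*(-2*½)*(-1)/1843 = -(-8)*(-1)/1843 = -8*1/1843 = -8/1843 ≈ -0.0043407)
u = 3074 (u = 3000 + 74 = 3074)
√(V + u) = √(-8/1843 + 3074) = √(5665374/1843) = 3*√1160142698/1843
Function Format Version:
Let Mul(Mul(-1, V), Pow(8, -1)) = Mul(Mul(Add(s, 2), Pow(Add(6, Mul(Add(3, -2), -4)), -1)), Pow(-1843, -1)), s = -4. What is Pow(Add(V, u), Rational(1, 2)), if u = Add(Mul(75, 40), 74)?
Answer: Mul(Rational(3, 1843), Pow(1160142698, Rational(1, 2))) ≈ 55.444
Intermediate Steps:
V = Rational(-8, 1843) (V = Mul(-8, Mul(Mul(Add(-4, 2), Pow(Add(6, Mul(Add(3, -2), -4)), -1)), Pow(-1843, -1))) = Mul(-8, Mul(Mul(-2, Pow(Add(6, Mul(1, -4)), -1)), Rational(-1, 1843))) = Mul(-8, Mul(Mul(-2, Pow(Add(6, -4), -1)), Rational(-1, 1843))) = Mul(-8, Mul(Mul(-2, Pow(2, -1)), Rational(-1, 1843))) = Mul(-8, Mul(Mul(-2, Rational(1, 2)), Rational(-1, 1843))) = Mul(-8, Mul(-1, Rational(-1, 1843))) = Mul(-8, Rational(1, 1843)) = Rational(-8, 1843) ≈ -0.0043407)
u = 3074 (u = Add(3000, 74) = 3074)
Pow(Add(V, u), Rational(1, 2)) = Pow(Add(Rational(-8, 1843), 3074), Rational(1, 2)) = Pow(Rational(5665374, 1843), Rational(1, 2)) = Mul(Rational(3, 1843), Pow(1160142698, Rational(1, 2)))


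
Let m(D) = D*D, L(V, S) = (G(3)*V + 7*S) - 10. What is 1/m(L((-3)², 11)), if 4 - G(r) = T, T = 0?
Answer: 1/10609 ≈ 9.4260e-5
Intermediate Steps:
G(r) = 4 (G(r) = 4 - 1*0 = 4 + 0 = 4)
L(V, S) = -10 + 4*V + 7*S (L(V, S) = (4*V + 7*S) - 10 = -10 + 4*V + 7*S)
m(D) = D²
1/m(L((-3)², 11)) = 1/((-10 + 4*(-3)² + 7*11)²) = 1/((-10 + 4*9 + 77)²) = 1/((-10 + 36 + 77)²) = 1/(103²) = 1/10609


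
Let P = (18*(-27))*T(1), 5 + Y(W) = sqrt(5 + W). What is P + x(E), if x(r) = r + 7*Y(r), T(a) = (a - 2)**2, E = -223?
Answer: -744 + 7*I*sqrt(218) ≈ -744.0 + 103.35*I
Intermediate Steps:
T(a) = (-2 + a)**2
Y(W) = -5 + sqrt(5 + W)
x(r) = -35 + r + 7*sqrt(5 + r) (x(r) = r + 7*(-5 + sqrt(5 + r)) = r + (-35 + 7*sqrt(5 + r)) = -35 + r + 7*sqrt(5 + r))
P = -486 (P = (18*(-27))*(-2 + 1)**2 = -486*(-1)**2 = -486*1 = -486)
P + x(E) = -486 + (-35 - 223 + 7*sqrt(5 - 223)) = -486 + (-35 - 223 + 7*sqrt(-218)) = -486 + (-35 - 223 + 7*(I*sqrt(218))) = -486 + (-35 - 223 + 7*I*sqrt(218)) = -486 + (-258 + 7*I*sqrt(218)) = -744 + 7*I*sqrt(218)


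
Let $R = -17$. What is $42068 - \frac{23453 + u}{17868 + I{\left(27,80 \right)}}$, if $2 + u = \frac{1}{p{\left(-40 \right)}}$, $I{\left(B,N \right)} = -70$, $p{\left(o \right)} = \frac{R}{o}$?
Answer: $\frac{12727947781}{302566} \approx 42067.0$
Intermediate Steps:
$p{\left(o \right)} = - \frac{17}{o}$
$u = \frac{6}{17}$ ($u = -2 + \frac{1}{\left(-17\right) \frac{1}{-40}} = -2 + \frac{1}{\left(-17\right) \left(- \frac{1}{40}\right)} = -2 + \frac{1}{\frac{17}{40}} = -2 + \frac{40}{17} = \frac{6}{17} \approx 0.35294$)
$42068 - \frac{23453 + u}{17868 + I{\left(27,80 \right)}} = 42068 - \frac{23453 + \frac{6}{17}}{17868 - 70} = 42068 - \frac{398707}{17 \cdot 17798} = 42068 - \frac{398707}{17} \cdot \frac{1}{17798} = 42068 - \frac{398707}{302566} = \frac{12727947781}{302566}$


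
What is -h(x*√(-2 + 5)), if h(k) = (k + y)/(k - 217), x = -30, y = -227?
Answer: -46559/44389 + 300*√3/44389 ≈ -1.0372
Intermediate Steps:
h(k) = (-227 + k)/(-217 + k) (h(k) = (k - 227)/(k - 217) = (-227 + k)/(-217 + k))
-h(x*√(-2 + 5)) = -(-227 - 30*√(-2 + 5))/(-217 - 30*√(-2 + 5)) = -(-227 - 30*√3)/(-217 - 30*√3)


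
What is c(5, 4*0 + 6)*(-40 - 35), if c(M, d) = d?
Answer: -450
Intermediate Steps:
c(5, 4*0 + 6)*(-40 - 35) = (4*0 + 6)*(-40 - 35) = (0 + 6)*(-75) = 6*(-75) = -450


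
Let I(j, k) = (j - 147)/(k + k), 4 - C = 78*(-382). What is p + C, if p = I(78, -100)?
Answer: 5960069/200 ≈ 29800.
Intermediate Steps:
C = 29800 (C = 4 - 78*(-382) = 4 - 1*(-29796) = 4 + 29796 = 29800)
I(j, k) = (-147 + j)/(2*k) (I(j, k) = (-147 + j)/((2*k)) = (-147 + j)*(1/(2*k)) = (-147 + j)/(2*k))
p = 69/200 (p = (½)*(-147 + 78)/(-100) = (½)*(-1/100)*(-69) = 69/200 ≈ 0.34500)
p + C = 69/200 + 29800 = 5960069/200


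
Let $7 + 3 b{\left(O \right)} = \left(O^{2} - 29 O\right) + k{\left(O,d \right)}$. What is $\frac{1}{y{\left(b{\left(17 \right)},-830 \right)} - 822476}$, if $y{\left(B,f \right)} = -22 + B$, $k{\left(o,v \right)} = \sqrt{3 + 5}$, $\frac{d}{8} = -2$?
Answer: $- \frac{7403115}{6089567967017} - \frac{6 \sqrt{2}}{6089567967017} \approx -1.2157 \cdot 10^{-6}$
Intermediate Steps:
$d = -16$ ($d = 8 \left(-2\right) = -16$)
$k{\left(o,v \right)} = 2 \sqrt{2}$ ($k{\left(o,v \right)} = \sqrt{8} = 2 \sqrt{2}$)
$b{\left(O \right)} = - \frac{7}{3} - \frac{29 O}{3} + \frac{O^{2}}{3} + \frac{2 \sqrt{2}}{3}$ ($b{\left(O \right)} = - \frac{7}{3} + \frac{\left(O^{2} - 29 O\right) + 2 \sqrt{2}}{3} = - \frac{7}{3} + \frac{O^{2} - 29 O + 2 \sqrt{2}}{3} = - \frac{7}{3} + \left(- \frac{29 O}{3} + \frac{O^{2}}{3} + \frac{2 \sqrt{2}}{3}\right) = - \frac{7}{3} - \frac{29 O}{3} + \frac{O^{2}}{3} + \frac{2 \sqrt{2}}{3}$)
$\frac{1}{y{\left(b{\left(17 \right)},-830 \right)} - 822476} = \frac{1}{\left(-22 + \left(- \frac{7}{3} - \frac{493}{3} + \frac{17^{2}}{3} + \frac{2 \sqrt{2}}{3}\right)\right) - 822476} = \frac{1}{\left(-22 + \left(- \frac{7}{3} - \frac{493}{3} + \frac{1}{3} \cdot 289 + \frac{2 \sqrt{2}}{3}\right)\right) - 822476} = \frac{1}{\left(-22 + \left(- \frac{7}{3} - \frac{493}{3} + \frac{289}{3} + \frac{2 \sqrt{2}}{3}\right)\right) - 822476} = \frac{1}{\left(-22 - \left(\frac{211}{3} - \frac{2 \sqrt{2}}{3}\right)\right) - 822476} = \frac{1}{\left(- \frac{277}{3} + \frac{2 \sqrt{2}}{3}\right) - 822476} = \frac{1}{- \frac{2467705}{3} + \frac{2 \sqrt{2}}{3}}$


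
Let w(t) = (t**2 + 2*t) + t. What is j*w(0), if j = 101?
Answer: 0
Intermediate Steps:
w(t) = t**2 + 3*t
j*w(0) = 101*(0*(3 + 0)) = 101*(0*3) = 101*0 = 0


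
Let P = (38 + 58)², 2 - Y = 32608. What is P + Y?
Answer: -23390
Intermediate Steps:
Y = -32606 (Y = 2 - 1*32608 = 2 - 32608 = -32606)
P = 9216 (P = 96² = 9216)
P + Y = 9216 - 32606 = -23390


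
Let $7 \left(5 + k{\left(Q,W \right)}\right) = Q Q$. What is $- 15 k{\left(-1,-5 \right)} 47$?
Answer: $\frac{23970}{7} \approx 3424.3$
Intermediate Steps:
$k{\left(Q,W \right)} = -5 + \frac{Q^{2}}{7}$ ($k{\left(Q,W \right)} = -5 + \frac{Q Q}{7} = -5 + \frac{Q^{2}}{7}$)
$- 15 k{\left(-1,-5 \right)} 47 = - 15 \left(-5 + \frac{\left(-1\right)^{2}}{7}\right) 47 = - 15 \left(-5 + \frac{1}{7} \cdot 1\right) 47 = - 15 \left(-5 + \frac{1}{7}\right) 47 = \left(-15\right) \left(- \frac{34}{7}\right) 47 = \frac{510}{7} \cdot 47 = \frac{23970}{7}$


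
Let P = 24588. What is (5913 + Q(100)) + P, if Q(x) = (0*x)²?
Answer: 30501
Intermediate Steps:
Q(x) = 0 (Q(x) = 0² = 0)
(5913 + Q(100)) + P = (5913 + 0) + 24588 = 5913 + 24588 = 30501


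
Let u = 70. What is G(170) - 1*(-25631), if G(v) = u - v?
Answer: 25531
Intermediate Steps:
G(v) = 70 - v
G(170) - 1*(-25631) = (70 - 1*170) - 1*(-25631) = (70 - 170) + 25631 = -100 + 25631 = 25531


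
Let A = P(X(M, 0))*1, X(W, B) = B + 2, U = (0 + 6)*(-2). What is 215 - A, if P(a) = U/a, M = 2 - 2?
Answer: 221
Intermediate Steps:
U = -12 (U = 6*(-2) = -12)
M = 0
X(W, B) = 2 + B
P(a) = -12/a
A = -6 (A = -12/(2 + 0)*1 = -12/2*1 = -12*1/2*1 = -6*1 = -6)
215 - A = 215 - 1*(-6) = 215 + 6 = 221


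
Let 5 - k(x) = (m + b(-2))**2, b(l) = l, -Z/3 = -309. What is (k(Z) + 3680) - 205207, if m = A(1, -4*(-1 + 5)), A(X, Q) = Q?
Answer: -201846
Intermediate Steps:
Z = 927 (Z = -3*(-309) = 927)
m = -16 (m = -4*(-1 + 5) = -4*4 = -16)
k(x) = -319 (k(x) = 5 - (-16 - 2)**2 = 5 - 1*(-18)**2 = 5 - 1*324 = 5 - 324 = -319)
(k(Z) + 3680) - 205207 = (-319 + 3680) - 205207 = 3361 - 205207 = -201846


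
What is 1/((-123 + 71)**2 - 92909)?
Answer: -1/90205 ≈ -1.1086e-5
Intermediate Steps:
1/((-123 + 71)**2 - 92909) = 1/((-52)**2 - 92909) = 1/(2704 - 92909) = 1/(-90205) = -1/90205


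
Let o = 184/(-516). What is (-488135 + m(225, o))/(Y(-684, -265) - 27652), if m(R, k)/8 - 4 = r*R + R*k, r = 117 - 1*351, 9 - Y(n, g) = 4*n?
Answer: 39127629/1071001 ≈ 36.534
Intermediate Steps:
Y(n, g) = 9 - 4*n
o = -46/129 (o = 184*(-1/516) = -46/129 ≈ -0.35659)
r = -234 (r = 117 - 351 = -234)
m(R, k) = 32 - 1872*R + 8*R*k (m(R, k) = 32 + 8*(-234*R + R*k) = 32 + (-1872*R + 8*R*k) = 32 - 1872*R + 8*R*k)
(-488135 + m(225, o))/(Y(-684, -265) - 27652) = (-488135 + (32 - 1872*225 + 8*225*(-46/129)))/((9 - 4*(-684)) - 27652) = (-488135 + (32 - 421200 - 27600/43))/((9 + 2736) - 27652) = (-488135 - 18137824/43)/(2745 - 27652) = -39127629/43/(-24907) = -39127629/43*(-1/24907) = 39127629/1071001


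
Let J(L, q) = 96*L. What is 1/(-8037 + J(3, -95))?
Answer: -1/7749 ≈ -0.00012905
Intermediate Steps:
1/(-8037 + J(3, -95)) = 1/(-8037 + 96*3) = 1/(-8037 + 288) = 1/(-7749) = -1/7749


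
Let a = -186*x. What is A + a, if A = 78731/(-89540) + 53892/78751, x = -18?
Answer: 23606593824619/7051364540 ≈ 3347.8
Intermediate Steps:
a = 3348 (a = -186*(-18) = 3348)
A = -1374655301/7051364540 (A = 78731*(-1/89540) + 53892*(1/78751) = -78731/89540 + 53892/78751 = -1374655301/7051364540 ≈ -0.19495)
A + a = -1374655301/7051364540 + 3348 = 23606593824619/7051364540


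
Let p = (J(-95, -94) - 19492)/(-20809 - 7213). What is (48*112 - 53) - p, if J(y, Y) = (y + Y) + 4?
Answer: 149141429/28022 ≈ 5322.3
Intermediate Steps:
J(y, Y) = 4 + Y + y (J(y, Y) = (Y + y) + 4 = 4 + Y + y)
p = 19677/28022 (p = ((4 - 94 - 95) - 19492)/(-20809 - 7213) = (-185 - 19492)/(-28022) = -19677*(-1/28022) = 19677/28022 ≈ 0.70220)
(48*112 - 53) - p = (48*112 - 53) - 1*19677/28022 = (5376 - 53) - 19677/28022 = 5323 - 19677/28022 = 149141429/28022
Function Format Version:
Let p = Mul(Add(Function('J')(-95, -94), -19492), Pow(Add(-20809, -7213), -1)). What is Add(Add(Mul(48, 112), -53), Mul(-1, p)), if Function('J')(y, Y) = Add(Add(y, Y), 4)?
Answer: Rational(149141429, 28022) ≈ 5322.3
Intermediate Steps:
Function('J')(y, Y) = Add(4, Y, y) (Function('J')(y, Y) = Add(Add(Y, y), 4) = Add(4, Y, y))
p = Rational(19677, 28022) (p = Mul(Add(Add(4, -94, -95), -19492), Pow(Add(-20809, -7213), -1)) = Mul(Add(-185, -19492), Pow(-28022, -1)) = Mul(-19677, Rational(-1, 28022)) = Rational(19677, 28022) ≈ 0.70220)
Add(Add(Mul(48, 112), -53), Mul(-1, p)) = Add(Add(Mul(48, 112), -53), Mul(-1, Rational(19677, 28022))) = Add(Add(5376, -53), Rational(-19677, 28022)) = Add(5323, Rational(-19677, 28022)) = Rational(149141429, 28022)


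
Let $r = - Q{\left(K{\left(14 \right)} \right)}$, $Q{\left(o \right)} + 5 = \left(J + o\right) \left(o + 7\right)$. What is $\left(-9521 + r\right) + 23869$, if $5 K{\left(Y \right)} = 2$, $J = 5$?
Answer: $\frac{357826}{25} \approx 14313.0$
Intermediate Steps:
$K{\left(Y \right)} = \frac{2}{5}$ ($K{\left(Y \right)} = \frac{1}{5} \cdot 2 = \frac{2}{5}$)
$Q{\left(o \right)} = -5 + \left(5 + o\right) \left(7 + o\right)$ ($Q{\left(o \right)} = -5 + \left(5 + o\right) \left(o + 7\right) = -5 + \left(5 + o\right) \left(7 + o\right)$)
$r = - \frac{874}{25}$ ($r = - (30 + \left(\frac{2}{5}\right)^{2} + 12 \cdot \frac{2}{5}) = - (30 + \frac{4}{25} + \frac{24}{5}) = \left(-1\right) \frac{874}{25} = - \frac{874}{25} \approx -34.96$)
$\left(-9521 + r\right) + 23869 = \left(-9521 - \frac{874}{25}\right) + 23869 = - \frac{238899}{25} + 23869 = \frac{357826}{25}$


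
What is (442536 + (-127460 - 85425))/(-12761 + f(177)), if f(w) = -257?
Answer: -229651/13018 ≈ -17.641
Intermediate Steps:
(442536 + (-127460 - 85425))/(-12761 + f(177)) = (442536 + (-127460 - 85425))/(-12761 - 257) = (442536 - 212885)/(-13018) = 229651*(-1/13018) = -229651/13018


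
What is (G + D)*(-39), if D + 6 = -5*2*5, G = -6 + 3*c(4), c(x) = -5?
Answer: 3003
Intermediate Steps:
G = -21 (G = -6 + 3*(-5) = -6 - 15 = -21)
D = -56 (D = -6 - 5*2*5 = -6 - 10*5 = -6 - 50 = -56)
(G + D)*(-39) = (-21 - 56)*(-39) = -77*(-39) = 3003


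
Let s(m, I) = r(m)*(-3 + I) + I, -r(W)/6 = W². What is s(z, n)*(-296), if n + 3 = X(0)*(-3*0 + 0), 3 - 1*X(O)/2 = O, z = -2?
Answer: -41736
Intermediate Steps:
X(O) = 6 - 2*O
n = -3 (n = -3 + (6 - 2*0)*(-3*0 + 0) = -3 + (6 + 0)*(0 + 0) = -3 + 6*0 = -3 + 0 = -3)
r(W) = -6*W²
s(m, I) = I - 6*m²*(-3 + I) (s(m, I) = (-6*m²)*(-3 + I) + I = -6*m²*(-3 + I) + I = I - 6*m²*(-3 + I))
s(z, n)*(-296) = (-3 + 18*(-2)² - 6*(-3)*(-2)²)*(-296) = (-3 + 18*4 - 6*(-3)*4)*(-296) = (-3 + 72 + 72)*(-296) = 141*(-296) = -41736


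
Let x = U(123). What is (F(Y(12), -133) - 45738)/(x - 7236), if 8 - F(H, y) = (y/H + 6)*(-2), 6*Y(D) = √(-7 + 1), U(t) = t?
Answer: 45718/7113 - 266*I*√6/7113 ≈ 6.4274 - 0.091602*I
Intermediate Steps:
Y(D) = I*√6/6 (Y(D) = √(-7 + 1)/6 = √(-6)/6 = (I*√6)/6 = I*√6/6)
F(H, y) = 20 + 2*y/H (F(H, y) = 8 - (y/H + 6)*(-2) = 8 - (6 + y/H)*(-2) = 8 - (-12 - 2*y/H) = 8 + (12 + 2*y/H) = 20 + 2*y/H)
x = 123
(F(Y(12), -133) - 45738)/(x - 7236) = ((20 + 2*(-133)/(I*√6/6)) - 45738)/(123 - 7236) = ((20 + 2*(-133)*(-I*√6)) - 45738)/(-7113) = ((20 + 266*I*√6) - 45738)*(-1/7113) = (-45718 + 266*I*√6)*(-1/7113) = 45718/7113 - 266*I*√6/7113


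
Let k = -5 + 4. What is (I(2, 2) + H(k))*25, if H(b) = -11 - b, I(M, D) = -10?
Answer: -500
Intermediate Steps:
k = -1
(I(2, 2) + H(k))*25 = (-10 + (-11 - 1*(-1)))*25 = (-10 + (-11 + 1))*25 = (-10 - 10)*25 = -20*25 = -500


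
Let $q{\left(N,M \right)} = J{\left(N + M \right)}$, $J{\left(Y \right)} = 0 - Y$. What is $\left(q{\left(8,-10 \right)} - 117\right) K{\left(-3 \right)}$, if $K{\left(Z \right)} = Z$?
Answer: $345$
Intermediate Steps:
$J{\left(Y \right)} = - Y$
$q{\left(N,M \right)} = - M - N$ ($q{\left(N,M \right)} = - (N + M) = - (M + N) = - M - N$)
$\left(q{\left(8,-10 \right)} - 117\right) K{\left(-3 \right)} = \left(\left(\left(-1\right) \left(-10\right) - 8\right) - 117\right) \left(-3\right) = \left(\left(10 - 8\right) - 117\right) \left(-3\right) = \left(2 - 117\right) \left(-3\right) = \left(-115\right) \left(-3\right) = 345$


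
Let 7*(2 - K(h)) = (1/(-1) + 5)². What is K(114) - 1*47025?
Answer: -329177/7 ≈ -47025.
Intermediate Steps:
K(h) = -2/7 (K(h) = 2 - (1/(-1) + 5)²/7 = 2 - (-1 + 5)²/7 = 2 - ⅐*4² = 2 - ⅐*16 = 2 - 16/7 = -2/7)
K(114) - 1*47025 = -2/7 - 1*47025 = -2/7 - 47025 = -329177/7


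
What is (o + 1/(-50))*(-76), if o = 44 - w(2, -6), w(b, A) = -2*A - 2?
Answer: -64562/25 ≈ -2582.5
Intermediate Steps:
w(b, A) = -2 - 2*A
o = 34 (o = 44 - (-2 - 2*(-6)) = 44 - (-2 + 12) = 44 - 1*10 = 44 - 10 = 34)
(o + 1/(-50))*(-76) = (34 + 1/(-50))*(-76) = (34 - 1/50)*(-76) = (1699/50)*(-76) = -64562/25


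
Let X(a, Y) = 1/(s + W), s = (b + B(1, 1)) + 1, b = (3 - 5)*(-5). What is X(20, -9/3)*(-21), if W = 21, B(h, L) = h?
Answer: -7/11 ≈ -0.63636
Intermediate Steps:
b = 10 (b = -2*(-5) = 10)
s = 12 (s = (10 + 1) + 1 = 11 + 1 = 12)
X(a, Y) = 1/33 (X(a, Y) = 1/(12 + 21) = 1/33)
X(20, -9/3)*(-21) = (1/33)*(-21) = -7/11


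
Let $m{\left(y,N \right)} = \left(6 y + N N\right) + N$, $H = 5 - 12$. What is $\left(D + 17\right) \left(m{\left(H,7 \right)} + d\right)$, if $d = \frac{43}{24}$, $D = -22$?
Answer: $- \frac{1895}{24} \approx -78.958$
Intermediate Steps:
$H = -7$ ($H = 5 - 12 = -7$)
$d = \frac{43}{24}$ ($d = 43 \cdot \frac{1}{24} = \frac{43}{24} \approx 1.7917$)
$m{\left(y,N \right)} = N + N^{2} + 6 y$ ($m{\left(y,N \right)} = \left(6 y + N^{2}\right) + N = \left(N^{2} + 6 y\right) + N = N + N^{2} + 6 y$)
$\left(D + 17\right) \left(m{\left(H,7 \right)} + d\right) = \left(-22 + 17\right) \left(\left(7 + 7^{2} + 6 \left(-7\right)\right) + \frac{43}{24}\right) = - 5 \left(\left(7 + 49 - 42\right) + \frac{43}{24}\right) = - 5 \left(14 + \frac{43}{24}\right) = \left(-5\right) \frac{379}{24} = - \frac{1895}{24}$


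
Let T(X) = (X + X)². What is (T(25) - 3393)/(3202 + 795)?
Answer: -893/3997 ≈ -0.22342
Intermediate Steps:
T(X) = 4*X² (T(X) = (2*X)² = 4*X²)
(T(25) - 3393)/(3202 + 795) = (4*25² - 3393)/(3202 + 795) = (4*625 - 3393)/3997 = (2500 - 3393)*(1/3997) = -893*1/3997 = -893/3997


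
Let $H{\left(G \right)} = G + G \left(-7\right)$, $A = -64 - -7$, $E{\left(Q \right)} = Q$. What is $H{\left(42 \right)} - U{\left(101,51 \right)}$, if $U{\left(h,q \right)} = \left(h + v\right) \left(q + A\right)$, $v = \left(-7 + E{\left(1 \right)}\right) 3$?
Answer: $246$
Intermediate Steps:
$A = -57$ ($A = -64 + 7 = -57$)
$H{\left(G \right)} = - 6 G$ ($H{\left(G \right)} = G - 7 G = - 6 G$)
$v = -18$ ($v = \left(-7 + 1\right) 3 = \left(-6\right) 3 = -18$)
$U{\left(h,q \right)} = \left(-57 + q\right) \left(-18 + h\right)$ ($U{\left(h,q \right)} = \left(h - 18\right) \left(q - 57\right) = \left(-18 + h\right) \left(-57 + q\right) = \left(-57 + q\right) \left(-18 + h\right)$)
$H{\left(42 \right)} - U{\left(101,51 \right)} = \left(-6\right) 42 - \left(1026 - 5757 - 918 + 101 \cdot 51\right) = -252 - \left(1026 - 5757 - 918 + 5151\right) = -252 - -498 = -252 + 498 = 246$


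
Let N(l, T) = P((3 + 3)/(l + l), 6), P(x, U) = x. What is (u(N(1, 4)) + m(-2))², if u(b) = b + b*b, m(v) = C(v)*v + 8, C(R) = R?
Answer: 576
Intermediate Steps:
N(l, T) = 3/l (N(l, T) = (3 + 3)/(l + l) = 6/((2*l)) = 6*(1/(2*l)) = 3/l)
m(v) = 8 + v² (m(v) = v*v + 8 = v² + 8 = 8 + v²)
u(b) = b + b²
(u(N(1, 4)) + m(-2))² = ((3/1)*(1 + 3/1) + (8 + (-2)²))² = ((3*1)*(1 + 3*1) + (8 + 4))² = (3*(1 + 3) + 12)² = (3*4 + 12)² = (12 + 12)² = 24² = 576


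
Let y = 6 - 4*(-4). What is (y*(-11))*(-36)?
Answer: 8712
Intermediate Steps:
y = 22 (y = 6 + 16 = 22)
(y*(-11))*(-36) = (22*(-11))*(-36) = -242*(-36) = 8712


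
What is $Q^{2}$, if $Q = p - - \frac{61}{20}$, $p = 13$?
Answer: $\frac{103041}{400} \approx 257.6$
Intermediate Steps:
$Q = \frac{321}{20}$ ($Q = 13 - - \frac{61}{20} = 13 + \frac{61}{20} = \frac{321}{20} \approx 16.05$)
$Q^{2} = \left(\frac{321}{20}\right)^{2} = \frac{103041}{400}$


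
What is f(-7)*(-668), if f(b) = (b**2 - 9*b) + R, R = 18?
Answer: -86840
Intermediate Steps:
f(b) = 18 + b**2 - 9*b (f(b) = (b**2 - 9*b) + 18 = 18 + b**2 - 9*b)
f(-7)*(-668) = (18 + (-7)**2 - 9*(-7))*(-668) = (18 + 49 + 63)*(-668) = 130*(-668) = -86840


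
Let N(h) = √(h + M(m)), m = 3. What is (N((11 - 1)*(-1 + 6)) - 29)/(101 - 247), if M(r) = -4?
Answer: 29/146 - √46/146 ≈ 0.15218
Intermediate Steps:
N(h) = √(-4 + h) (N(h) = √(h - 4) = √(-4 + h))
(N((11 - 1)*(-1 + 6)) - 29)/(101 - 247) = (√(-4 + (11 - 1)*(-1 + 6)) - 29)/(101 - 247) = (√(-4 + 10*5) - 29)/(-146) = (√(-4 + 50) - 29)*(-1/146) = (√46 - 29)*(-1/146) = (-29 + √46)*(-1/146) = 29/146 - √46/146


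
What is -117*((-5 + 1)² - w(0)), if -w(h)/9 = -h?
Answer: -1872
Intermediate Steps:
w(h) = 9*h (w(h) = -(-9)*h = 9*h)
-117*((-5 + 1)² - w(0)) = -117*((-5 + 1)² - 9*0) = -117*((-4)² - 1*0) = -117*(16 + 0) = -117*16 = -1872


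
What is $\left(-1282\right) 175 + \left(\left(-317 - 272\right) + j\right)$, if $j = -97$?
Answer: $-225036$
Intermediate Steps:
$\left(-1282\right) 175 + \left(\left(-317 - 272\right) + j\right) = \left(-1282\right) 175 - 686 = -224350 - 686 = -225036$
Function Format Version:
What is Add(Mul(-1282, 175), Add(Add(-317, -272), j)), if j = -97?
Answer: -225036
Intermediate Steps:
Add(Mul(-1282, 175), Add(Add(-317, -272), j)) = Add(Mul(-1282, 175), Add(Add(-317, -272), -97)) = Add(-224350, Add(-589, -97)) = Add(-224350, -686) = -225036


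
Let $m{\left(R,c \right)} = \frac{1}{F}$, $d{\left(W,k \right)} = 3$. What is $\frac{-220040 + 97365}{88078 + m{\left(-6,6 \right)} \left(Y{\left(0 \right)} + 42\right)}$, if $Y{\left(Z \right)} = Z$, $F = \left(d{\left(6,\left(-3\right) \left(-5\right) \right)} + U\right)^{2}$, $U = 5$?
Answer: $- \frac{3925600}{2818517} \approx -1.3928$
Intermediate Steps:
$F = 64$ ($F = \left(3 + 5\right)^{2} = 8^{2} = 64$)
$m{\left(R,c \right)} = \frac{1}{64}$
$\frac{-220040 + 97365}{88078 + m{\left(-6,6 \right)} \left(Y{\left(0 \right)} + 42\right)} = \frac{-220040 + 97365}{88078 + \frac{0 + 42}{64}} = - \frac{122675}{88078 + \frac{1}{64} \cdot 42} = - \frac{122675}{88078 + \frac{21}{32}} = - \frac{122675}{\frac{2818517}{32}} = \left(-122675\right) \frac{32}{2818517} = - \frac{3925600}{2818517}$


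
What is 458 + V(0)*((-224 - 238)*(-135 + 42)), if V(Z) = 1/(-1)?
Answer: -42508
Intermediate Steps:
V(Z) = -1
458 + V(0)*((-224 - 238)*(-135 + 42)) = 458 - (-224 - 238)*(-135 + 42) = 458 - (-462)*(-93) = 458 - 1*42966 = 458 - 42966 = -42508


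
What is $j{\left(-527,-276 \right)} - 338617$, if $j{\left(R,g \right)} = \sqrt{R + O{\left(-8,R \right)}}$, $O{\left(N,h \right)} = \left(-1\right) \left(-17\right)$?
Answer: $-338617 + i \sqrt{510} \approx -3.3862 \cdot 10^{5} + 22.583 i$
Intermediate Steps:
$O{\left(N,h \right)} = 17$
$j{\left(R,g \right)} = \sqrt{17 + R}$ ($j{\left(R,g \right)} = \sqrt{R + 17} = \sqrt{17 + R}$)
$j{\left(-527,-276 \right)} - 338617 = \sqrt{17 - 527} - 338617 = \sqrt{-510} - 338617 = i \sqrt{510} - 338617 = -338617 + i \sqrt{510}$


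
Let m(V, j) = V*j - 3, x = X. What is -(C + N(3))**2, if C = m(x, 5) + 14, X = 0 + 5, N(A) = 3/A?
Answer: -1369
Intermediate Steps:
X = 5
x = 5
m(V, j) = -3 + V*j
C = 36 (C = (-3 + 5*5) + 14 = (-3 + 25) + 14 = 22 + 14 = 36)
-(C + N(3))**2 = -(36 + 3/3)**2 = -(36 + 3*(1/3))**2 = -(36 + 1)**2 = -1*37**2 = -1*1369 = -1369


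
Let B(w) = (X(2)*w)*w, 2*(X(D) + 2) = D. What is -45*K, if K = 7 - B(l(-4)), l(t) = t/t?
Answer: -360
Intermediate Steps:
l(t) = 1
X(D) = -2 + D/2
B(w) = -w**2 (B(w) = ((-2 + (1/2)*2)*w)*w = ((-2 + 1)*w)*w = (-w)*w = -w**2)
K = 8 (K = 7 - (-1)*1**2 = 7 - (-1) = 7 - 1*(-1) = 7 + 1 = 8)
-45*K = -45*8 = -360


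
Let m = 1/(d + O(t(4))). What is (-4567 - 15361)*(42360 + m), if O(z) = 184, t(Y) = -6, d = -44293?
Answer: -37234615858792/44109 ≈ -8.4415e+8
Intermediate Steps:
m = -1/44109 (m = 1/(-44293 + 184) = 1/(-44109) = -1/44109 ≈ -2.2671e-5)
(-4567 - 15361)*(42360 + m) = (-4567 - 15361)*(42360 - 1/44109) = -19928*1868457239/44109 = -37234615858792/44109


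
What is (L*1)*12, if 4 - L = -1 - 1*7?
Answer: 144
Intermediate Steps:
L = 12 (L = 4 - (-1 - 1*7) = 4 - (-1 - 7) = 4 - 1*(-8) = 4 + 8 = 12)
(L*1)*12 = (12*1)*12 = 12*12 = 144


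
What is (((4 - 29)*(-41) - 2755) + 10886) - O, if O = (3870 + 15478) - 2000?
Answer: -8192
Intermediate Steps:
O = 17348 (O = 19348 - 2000 = 17348)
(((4 - 29)*(-41) - 2755) + 10886) - O = (((4 - 29)*(-41) - 2755) + 10886) - 1*17348 = ((-25*(-41) - 2755) + 10886) - 17348 = ((1025 - 2755) + 10886) - 17348 = (-1730 + 10886) - 17348 = 9156 - 17348 = -8192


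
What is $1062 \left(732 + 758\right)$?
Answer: $1582380$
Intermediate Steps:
$1062 \left(732 + 758\right) = 1062 \cdot 1490 = 1582380$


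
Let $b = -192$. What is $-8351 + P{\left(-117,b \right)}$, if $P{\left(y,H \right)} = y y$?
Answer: $5338$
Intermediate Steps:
$P{\left(y,H \right)} = y^{2}$
$-8351 + P{\left(-117,b \right)} = -8351 + \left(-117\right)^{2} = -8351 + 13689 = 5338$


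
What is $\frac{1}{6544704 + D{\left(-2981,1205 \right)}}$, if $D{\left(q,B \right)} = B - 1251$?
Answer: $\frac{1}{6544658} \approx 1.528 \cdot 10^{-7}$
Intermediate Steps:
$D{\left(q,B \right)} = -1251 + B$
$\frac{1}{6544704 + D{\left(-2981,1205 \right)}} = \frac{1}{6544704 + \left(-1251 + 1205\right)} = \frac{1}{6544704 - 46} = \frac{1}{6544658}$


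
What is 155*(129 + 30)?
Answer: 24645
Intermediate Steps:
155*(129 + 30) = 155*159 = 24645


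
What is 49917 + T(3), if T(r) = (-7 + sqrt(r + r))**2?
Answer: 49972 - 14*sqrt(6) ≈ 49938.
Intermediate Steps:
T(r) = (-7 + sqrt(2)*sqrt(r))**2 (T(r) = (-7 + sqrt(2*r))**2 = (-7 + sqrt(2)*sqrt(r))**2)
49917 + T(3) = 49917 + (-7 + sqrt(2)*sqrt(3))**2 = 49917 + (-7 + sqrt(6))**2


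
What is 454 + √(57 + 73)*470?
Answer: 454 + 470*√130 ≈ 5812.8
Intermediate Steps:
454 + √(57 + 73)*470 = 454 + √130*470 = 454 + 470*√130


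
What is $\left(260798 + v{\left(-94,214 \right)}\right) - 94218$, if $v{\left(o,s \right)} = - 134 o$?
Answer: $179176$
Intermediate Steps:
$\left(260798 + v{\left(-94,214 \right)}\right) - 94218 = \left(260798 - -12596\right) - 94218 = \left(260798 + 12596\right) - 94218 = 273394 - 94218 = 179176$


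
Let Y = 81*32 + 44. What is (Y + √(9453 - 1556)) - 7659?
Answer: -5023 + √7897 ≈ -4934.1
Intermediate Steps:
Y = 2636 (Y = 2592 + 44 = 2636)
(Y + √(9453 - 1556)) - 7659 = (2636 + √(9453 - 1556)) - 7659 = (2636 + √7897) - 7659 = -5023 + √7897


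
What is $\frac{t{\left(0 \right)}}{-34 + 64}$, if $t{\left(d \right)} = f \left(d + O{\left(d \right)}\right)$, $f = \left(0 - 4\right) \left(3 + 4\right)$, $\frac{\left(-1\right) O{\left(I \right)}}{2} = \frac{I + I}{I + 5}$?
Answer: $0$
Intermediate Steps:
$O{\left(I \right)} = - \frac{4 I}{5 + I}$ ($O{\left(I \right)} = - 2 \frac{I + I}{I + 5} = - 2 \frac{2 I}{5 + I} = - \frac{4 I}{5 + I}$)
$f = -28$ ($f = \left(-4\right) 7 = -28$)
$t{\left(d \right)} = - 28 d + \frac{112 d}{5 + d}$ ($t{\left(d \right)} = - 28 \left(d - \frac{4 d}{5 + d}\right) = - 28 d + \frac{112 d}{5 + d}$)
$\frac{t{\left(0 \right)}}{-34 + 64} = \frac{28 \cdot 0 \frac{1}{5 + 0} \left(-1 - 0\right)}{-34 + 64} = \frac{28 \cdot 0 \cdot \frac{1}{5} \left(-1 + 0\right)}{30} = 28 \cdot 0 \cdot \frac{1}{5} \left(-1\right) \frac{1}{30} = 0 \cdot \frac{1}{30} = 0$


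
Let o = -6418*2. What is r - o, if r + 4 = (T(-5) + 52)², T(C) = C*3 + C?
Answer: 13856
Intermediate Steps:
T(C) = 4*C (T(C) = 3*C + C = 4*C)
o = -12836
r = 1020 (r = -4 + (4*(-5) + 52)² = -4 + (-20 + 52)² = -4 + 32² = -4 + 1024 = 1020)
r - o = 1020 - 1*(-12836) = 1020 + 12836 = 13856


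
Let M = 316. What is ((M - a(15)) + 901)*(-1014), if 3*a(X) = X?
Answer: -1228968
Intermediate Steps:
a(X) = X/3
((M - a(15)) + 901)*(-1014) = ((316 - 15/3) + 901)*(-1014) = ((316 - 1*5) + 901)*(-1014) = ((316 - 5) + 901)*(-1014) = (311 + 901)*(-1014) = 1212*(-1014) = -1228968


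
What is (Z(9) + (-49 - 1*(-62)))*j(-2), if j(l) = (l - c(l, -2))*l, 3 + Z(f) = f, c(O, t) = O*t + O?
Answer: 152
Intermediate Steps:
c(O, t) = O + O*t
Z(f) = -3 + f
j(l) = 2*l² (j(l) = (l - l*(1 - 2))*l = (l - l*(-1))*l = (l - (-1)*l)*l = (l + l)*l = (2*l)*l = 2*l²)
(Z(9) + (-49 - 1*(-62)))*j(-2) = ((-3 + 9) + (-49 - 1*(-62)))*(2*(-2)²) = (6 + (-49 + 62))*(2*4) = (6 + 13)*8 = 19*8 = 152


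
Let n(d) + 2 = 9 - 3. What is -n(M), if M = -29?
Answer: -4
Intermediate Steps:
n(d) = 4 (n(d) = -2 + (9 - 3) = -2 + 6 = 4)
-n(M) = -1*4 = -4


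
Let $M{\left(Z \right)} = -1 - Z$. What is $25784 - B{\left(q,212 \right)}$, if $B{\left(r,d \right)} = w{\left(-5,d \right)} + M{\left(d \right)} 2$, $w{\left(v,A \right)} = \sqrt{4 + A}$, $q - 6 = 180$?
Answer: $26210 - 6 \sqrt{6} \approx 26195.0$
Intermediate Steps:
$q = 186$ ($q = 6 + 180 = 186$)
$B{\left(r,d \right)} = -2 + \sqrt{4 + d} - 2 d$ ($B{\left(r,d \right)} = \sqrt{4 + d} + \left(-1 - d\right) 2 = \sqrt{4 + d} - \left(2 + 2 d\right) = -2 + \sqrt{4 + d} - 2 d$)
$25784 - B{\left(q,212 \right)} = 25784 - \left(-2 + \sqrt{4 + 212} - 424\right) = 25784 - \left(-2 + \sqrt{216} - 424\right) = 25784 - \left(-2 + 6 \sqrt{6} - 424\right) = 25784 - \left(-426 + 6 \sqrt{6}\right) = 25784 + \left(426 - 6 \sqrt{6}\right) = 26210 - 6 \sqrt{6}$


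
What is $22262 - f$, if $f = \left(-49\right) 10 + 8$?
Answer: $22744$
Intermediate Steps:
$f = -482$ ($f = -490 + 8 = -482$)
$22262 - f = 22262 - -482 = 22262 + 482 = 22744$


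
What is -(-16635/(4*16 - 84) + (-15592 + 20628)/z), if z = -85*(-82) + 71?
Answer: -23445551/28164 ≈ -832.46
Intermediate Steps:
z = 7041 (z = 6970 + 71 = 7041)
-(-16635/(4*16 - 84) + (-15592 + 20628)/z) = -(-16635/(4*16 - 84) + (-15592 + 20628)/7041) = -(-16635/(64 - 84) + 5036*(1/7041)) = -(-16635/(-20) + 5036/7041) = -(-16635*(-1/20) + 5036/7041) = -(3327/4 + 5036/7041) = -1*23445551/28164 = -23445551/28164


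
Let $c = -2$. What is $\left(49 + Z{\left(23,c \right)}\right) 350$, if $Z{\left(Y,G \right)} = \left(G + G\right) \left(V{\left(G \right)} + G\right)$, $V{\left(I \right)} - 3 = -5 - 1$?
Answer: $24150$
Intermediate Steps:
$V{\left(I \right)} = -3$ ($V{\left(I \right)} = 3 - 6 = -3$)
$Z{\left(Y,G \right)} = 2 G \left(-3 + G\right)$ ($Z{\left(Y,G \right)} = \left(G + G\right) \left(-3 + G\right) = 2 G \left(-3 + G\right)$)
$\left(49 + Z{\left(23,c \right)}\right) 350 = \left(49 + 2 \left(-2\right) \left(-3 - 2\right)\right) 350 = \left(49 + 2 \left(-2\right) \left(-5\right)\right) 350 = \left(49 + 20\right) 350 = 69 \cdot 350 = 24150$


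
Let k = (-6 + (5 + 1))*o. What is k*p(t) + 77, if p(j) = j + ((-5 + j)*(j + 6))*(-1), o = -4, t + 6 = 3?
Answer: 77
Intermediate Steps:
t = -3 (t = -6 + 3 = -3)
p(j) = j - (-5 + j)*(6 + j) (p(j) = j + ((-5 + j)*(6 + j))*(-1) = j - (-5 + j)*(6 + j))
k = 0 (k = (-6 + (5 + 1))*(-4) = (-6 + 6)*(-4) = 0*(-4) = 0)
k*p(t) + 77 = 0*(30 - 1*(-3)²) + 77 = 0*(30 - 1*9) + 77 = 0*(30 - 9) + 77 = 0*21 + 77 = 0 + 77 = 77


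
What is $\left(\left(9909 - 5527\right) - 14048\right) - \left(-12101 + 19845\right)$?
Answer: $-17410$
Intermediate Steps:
$\left(\left(9909 - 5527\right) - 14048\right) - \left(-12101 + 19845\right) = \left(4382 - 14048\right) - 7744 = -9666 - 7744 = -17410$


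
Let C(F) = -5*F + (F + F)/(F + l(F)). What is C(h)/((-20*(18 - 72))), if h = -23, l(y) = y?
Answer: 29/270 ≈ 0.10741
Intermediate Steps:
C(F) = 1 - 5*F (C(F) = -5*F + (F + F)/(F + F) = -5*F + (2*F)/((2*F)) = -5*F + (2*F)*(1/(2*F)) = -5*F + 1 = 1 - 5*F)
C(h)/((-20*(18 - 72))) = (1 - 5*(-23))/((-20*(18 - 72))) = (1 + 115)/((-20*(-54))) = 116/1080 = 116*(1/1080) = 29/270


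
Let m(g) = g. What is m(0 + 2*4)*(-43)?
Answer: -344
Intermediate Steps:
m(0 + 2*4)*(-43) = (0 + 2*4)*(-43) = (0 + 8)*(-43) = 8*(-43) = -344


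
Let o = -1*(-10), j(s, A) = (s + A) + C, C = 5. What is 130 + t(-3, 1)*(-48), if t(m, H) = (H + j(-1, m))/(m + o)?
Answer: 814/7 ≈ 116.29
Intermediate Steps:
j(s, A) = 5 + A + s (j(s, A) = (s + A) + 5 = (A + s) + 5 = 5 + A + s)
o = 10
t(m, H) = (4 + H + m)/(10 + m) (t(m, H) = (H + (5 + m - 1))/(m + 10) = (H + (4 + m))/(10 + m) = (4 + H + m)/(10 + m))
130 + t(-3, 1)*(-48) = 130 + ((4 + 1 - 3)/(10 - 3))*(-48) = 130 + (2/7)*(-48) = 130 - 96/7 = 814/7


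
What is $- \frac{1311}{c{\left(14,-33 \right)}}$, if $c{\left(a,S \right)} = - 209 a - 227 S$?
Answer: $- \frac{1311}{4565} \approx -0.28719$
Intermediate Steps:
$c{\left(a,S \right)} = - 227 S - 209 a$
$- \frac{1311}{c{\left(14,-33 \right)}} = - \frac{1311}{\left(-227\right) \left(-33\right) - 2926} = - \frac{1311}{7491 - 2926} = - \frac{1311}{4565}$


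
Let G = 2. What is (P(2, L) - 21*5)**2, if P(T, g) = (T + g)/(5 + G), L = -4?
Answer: 543169/49 ≈ 11085.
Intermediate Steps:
P(T, g) = T/7 + g/7 (P(T, g) = (T + g)/(5 + 2) = (T + g)/7 = (T + g)*(1/7) = T/7 + g/7)
(P(2, L) - 21*5)**2 = (((1/7)*2 + (1/7)*(-4)) - 21*5)**2 = ((2/7 - 4/7) - 105)**2 = (-2/7 - 105)**2 = (-737/7)**2 = 543169/49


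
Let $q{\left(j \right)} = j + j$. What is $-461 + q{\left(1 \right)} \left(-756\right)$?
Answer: $-1973$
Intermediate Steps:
$q{\left(j \right)} = 2 j$
$-461 + q{\left(1 \right)} \left(-756\right) = -461 + 2 \cdot 1 \left(-756\right) = -461 + 2 \left(-756\right) = -461 - 1512 = -1973$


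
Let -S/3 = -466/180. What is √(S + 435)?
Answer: √398490/30 ≈ 21.042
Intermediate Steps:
S = 233/30 (S = -(-1398)/180 = -3*(-233/90) = 233/30 ≈ 7.7667)
√(S + 435) = √(233/30 + 435) = √(13283/30) = √398490/30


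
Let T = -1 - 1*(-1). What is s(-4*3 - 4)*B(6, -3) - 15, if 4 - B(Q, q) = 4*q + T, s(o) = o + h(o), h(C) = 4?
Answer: -207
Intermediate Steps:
T = 0 (T = -1 + 1 = 0)
s(o) = 4 + o (s(o) = o + 4 = 4 + o)
B(Q, q) = 4 - 4*q (B(Q, q) = 4 - (4*q + 0) = 4 - 4*q)
s(-4*3 - 4)*B(6, -3) - 15 = (4 + (-4*3 - 4))*(4 - 4*(-3)) - 15 = (4 + (-12 - 4))*(4 + 12) - 15 = (4 - 16)*16 - 15 = -12*16 - 15 = -192 - 15 = -207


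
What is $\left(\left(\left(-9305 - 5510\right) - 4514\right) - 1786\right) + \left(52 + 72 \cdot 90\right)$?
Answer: $-14583$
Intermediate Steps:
$\left(\left(\left(-9305 - 5510\right) - 4514\right) - 1786\right) + \left(52 + 72 \cdot 90\right) = \left(\left(-14815 - 4514\right) - 1786\right) + \left(52 + 6480\right) = \left(-19329 - 1786\right) + 6532 = -21115 + 6532 = -14583$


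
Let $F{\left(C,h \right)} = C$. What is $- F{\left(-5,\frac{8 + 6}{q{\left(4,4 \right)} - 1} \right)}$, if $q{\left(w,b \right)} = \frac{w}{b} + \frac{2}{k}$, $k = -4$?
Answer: $5$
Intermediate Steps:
$q{\left(w,b \right)} = - \frac{1}{2} + \frac{w}{b}$ ($q{\left(w,b \right)} = \frac{w}{b} + \frac{2}{-4} = \frac{w}{b} + 2 \left(- \frac{1}{4}\right) = \frac{w}{b} - \frac{1}{2} = - \frac{1}{2} + \frac{w}{b}$)
$- F{\left(-5,\frac{8 + 6}{q{\left(4,4 \right)} - 1} \right)} = \left(-1\right) \left(-5\right) = 5$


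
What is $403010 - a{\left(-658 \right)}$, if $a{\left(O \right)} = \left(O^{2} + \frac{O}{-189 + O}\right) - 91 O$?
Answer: $- \frac{10869766}{121} \approx -89833.0$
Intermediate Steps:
$a{\left(O \right)} = O^{2} - 91 O + \frac{O}{-189 + O}$ ($a{\left(O \right)} = \left(O^{2} + \frac{O}{-189 + O}\right) - 91 O = O^{2} - 91 O + \frac{O}{-189 + O}$)
$403010 - a{\left(-658 \right)} = 403010 - - \frac{658 \left(17200 + \left(-658\right)^{2} - -184240\right)}{-189 - 658} = 403010 - - \frac{658 \left(17200 + 432964 + 184240\right)}{-847} = 403010 - \left(-658\right) \left(- \frac{1}{847}\right) 634404 = 403010 - \frac{59633976}{121} = - \frac{10869766}{121}$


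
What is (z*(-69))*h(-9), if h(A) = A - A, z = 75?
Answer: 0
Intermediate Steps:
h(A) = 0
(z*(-69))*h(-9) = (75*(-69))*0 = -5175*0 = 0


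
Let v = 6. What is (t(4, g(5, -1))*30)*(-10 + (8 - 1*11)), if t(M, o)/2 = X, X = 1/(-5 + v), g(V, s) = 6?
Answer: -780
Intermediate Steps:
X = 1 (X = 1/(-5 + 6) = 1/1 = 1)
t(M, o) = 2 (t(M, o) = 2*1 = 2)
(t(4, g(5, -1))*30)*(-10 + (8 - 1*11)) = (2*30)*(-10 + (8 - 1*11)) = 60*(-10 + (8 - 11)) = 60*(-10 - 3) = 60*(-13) = -780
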